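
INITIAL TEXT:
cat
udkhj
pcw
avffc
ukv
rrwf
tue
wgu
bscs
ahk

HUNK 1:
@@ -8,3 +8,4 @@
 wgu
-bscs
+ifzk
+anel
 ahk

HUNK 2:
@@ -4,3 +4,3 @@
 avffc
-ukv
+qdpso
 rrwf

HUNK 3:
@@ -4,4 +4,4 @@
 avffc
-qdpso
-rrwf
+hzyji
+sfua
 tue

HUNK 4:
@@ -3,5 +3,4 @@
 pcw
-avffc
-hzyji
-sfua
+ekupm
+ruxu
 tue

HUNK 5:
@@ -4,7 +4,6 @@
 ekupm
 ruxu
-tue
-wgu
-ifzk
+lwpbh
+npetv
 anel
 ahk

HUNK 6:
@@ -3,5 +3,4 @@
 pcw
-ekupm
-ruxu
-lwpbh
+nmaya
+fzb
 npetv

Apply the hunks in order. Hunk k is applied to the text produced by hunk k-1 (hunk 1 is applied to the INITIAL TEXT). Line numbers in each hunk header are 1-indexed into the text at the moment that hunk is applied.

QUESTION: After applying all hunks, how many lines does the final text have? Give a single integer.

Answer: 8

Derivation:
Hunk 1: at line 8 remove [bscs] add [ifzk,anel] -> 11 lines: cat udkhj pcw avffc ukv rrwf tue wgu ifzk anel ahk
Hunk 2: at line 4 remove [ukv] add [qdpso] -> 11 lines: cat udkhj pcw avffc qdpso rrwf tue wgu ifzk anel ahk
Hunk 3: at line 4 remove [qdpso,rrwf] add [hzyji,sfua] -> 11 lines: cat udkhj pcw avffc hzyji sfua tue wgu ifzk anel ahk
Hunk 4: at line 3 remove [avffc,hzyji,sfua] add [ekupm,ruxu] -> 10 lines: cat udkhj pcw ekupm ruxu tue wgu ifzk anel ahk
Hunk 5: at line 4 remove [tue,wgu,ifzk] add [lwpbh,npetv] -> 9 lines: cat udkhj pcw ekupm ruxu lwpbh npetv anel ahk
Hunk 6: at line 3 remove [ekupm,ruxu,lwpbh] add [nmaya,fzb] -> 8 lines: cat udkhj pcw nmaya fzb npetv anel ahk
Final line count: 8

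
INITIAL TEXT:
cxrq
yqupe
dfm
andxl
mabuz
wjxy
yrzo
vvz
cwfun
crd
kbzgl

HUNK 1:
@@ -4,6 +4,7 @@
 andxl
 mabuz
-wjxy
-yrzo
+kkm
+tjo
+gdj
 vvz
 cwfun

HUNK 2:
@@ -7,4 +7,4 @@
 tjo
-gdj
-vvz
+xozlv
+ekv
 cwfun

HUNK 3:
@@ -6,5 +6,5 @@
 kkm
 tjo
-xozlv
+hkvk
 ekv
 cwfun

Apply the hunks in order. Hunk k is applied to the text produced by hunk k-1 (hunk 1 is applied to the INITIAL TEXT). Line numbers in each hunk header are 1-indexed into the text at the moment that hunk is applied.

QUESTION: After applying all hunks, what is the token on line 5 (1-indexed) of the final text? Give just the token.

Answer: mabuz

Derivation:
Hunk 1: at line 4 remove [wjxy,yrzo] add [kkm,tjo,gdj] -> 12 lines: cxrq yqupe dfm andxl mabuz kkm tjo gdj vvz cwfun crd kbzgl
Hunk 2: at line 7 remove [gdj,vvz] add [xozlv,ekv] -> 12 lines: cxrq yqupe dfm andxl mabuz kkm tjo xozlv ekv cwfun crd kbzgl
Hunk 3: at line 6 remove [xozlv] add [hkvk] -> 12 lines: cxrq yqupe dfm andxl mabuz kkm tjo hkvk ekv cwfun crd kbzgl
Final line 5: mabuz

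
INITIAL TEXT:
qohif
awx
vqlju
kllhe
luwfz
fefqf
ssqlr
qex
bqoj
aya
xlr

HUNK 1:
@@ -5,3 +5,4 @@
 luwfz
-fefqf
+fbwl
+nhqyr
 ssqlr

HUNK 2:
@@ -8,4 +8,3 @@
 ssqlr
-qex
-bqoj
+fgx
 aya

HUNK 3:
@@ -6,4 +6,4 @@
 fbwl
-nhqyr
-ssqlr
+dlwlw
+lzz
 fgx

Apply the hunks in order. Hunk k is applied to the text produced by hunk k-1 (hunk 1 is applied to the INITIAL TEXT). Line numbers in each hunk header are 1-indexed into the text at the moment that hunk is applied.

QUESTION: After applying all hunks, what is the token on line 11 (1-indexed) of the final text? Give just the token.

Hunk 1: at line 5 remove [fefqf] add [fbwl,nhqyr] -> 12 lines: qohif awx vqlju kllhe luwfz fbwl nhqyr ssqlr qex bqoj aya xlr
Hunk 2: at line 8 remove [qex,bqoj] add [fgx] -> 11 lines: qohif awx vqlju kllhe luwfz fbwl nhqyr ssqlr fgx aya xlr
Hunk 3: at line 6 remove [nhqyr,ssqlr] add [dlwlw,lzz] -> 11 lines: qohif awx vqlju kllhe luwfz fbwl dlwlw lzz fgx aya xlr
Final line 11: xlr

Answer: xlr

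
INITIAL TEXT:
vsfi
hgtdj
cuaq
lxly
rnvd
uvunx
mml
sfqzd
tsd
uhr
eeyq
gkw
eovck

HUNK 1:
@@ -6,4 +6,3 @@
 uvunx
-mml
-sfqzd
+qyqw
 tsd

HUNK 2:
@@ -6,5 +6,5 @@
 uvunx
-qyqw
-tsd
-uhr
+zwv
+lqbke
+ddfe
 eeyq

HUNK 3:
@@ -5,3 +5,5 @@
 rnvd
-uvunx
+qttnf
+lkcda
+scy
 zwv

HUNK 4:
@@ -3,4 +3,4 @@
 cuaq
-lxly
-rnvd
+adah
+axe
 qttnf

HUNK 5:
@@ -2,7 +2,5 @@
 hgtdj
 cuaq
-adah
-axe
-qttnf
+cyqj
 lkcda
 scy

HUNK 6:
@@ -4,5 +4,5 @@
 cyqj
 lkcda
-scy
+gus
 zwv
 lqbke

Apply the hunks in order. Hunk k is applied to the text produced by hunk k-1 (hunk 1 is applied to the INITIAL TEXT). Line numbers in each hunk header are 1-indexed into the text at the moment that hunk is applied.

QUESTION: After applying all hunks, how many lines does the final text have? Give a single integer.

Answer: 12

Derivation:
Hunk 1: at line 6 remove [mml,sfqzd] add [qyqw] -> 12 lines: vsfi hgtdj cuaq lxly rnvd uvunx qyqw tsd uhr eeyq gkw eovck
Hunk 2: at line 6 remove [qyqw,tsd,uhr] add [zwv,lqbke,ddfe] -> 12 lines: vsfi hgtdj cuaq lxly rnvd uvunx zwv lqbke ddfe eeyq gkw eovck
Hunk 3: at line 5 remove [uvunx] add [qttnf,lkcda,scy] -> 14 lines: vsfi hgtdj cuaq lxly rnvd qttnf lkcda scy zwv lqbke ddfe eeyq gkw eovck
Hunk 4: at line 3 remove [lxly,rnvd] add [adah,axe] -> 14 lines: vsfi hgtdj cuaq adah axe qttnf lkcda scy zwv lqbke ddfe eeyq gkw eovck
Hunk 5: at line 2 remove [adah,axe,qttnf] add [cyqj] -> 12 lines: vsfi hgtdj cuaq cyqj lkcda scy zwv lqbke ddfe eeyq gkw eovck
Hunk 6: at line 4 remove [scy] add [gus] -> 12 lines: vsfi hgtdj cuaq cyqj lkcda gus zwv lqbke ddfe eeyq gkw eovck
Final line count: 12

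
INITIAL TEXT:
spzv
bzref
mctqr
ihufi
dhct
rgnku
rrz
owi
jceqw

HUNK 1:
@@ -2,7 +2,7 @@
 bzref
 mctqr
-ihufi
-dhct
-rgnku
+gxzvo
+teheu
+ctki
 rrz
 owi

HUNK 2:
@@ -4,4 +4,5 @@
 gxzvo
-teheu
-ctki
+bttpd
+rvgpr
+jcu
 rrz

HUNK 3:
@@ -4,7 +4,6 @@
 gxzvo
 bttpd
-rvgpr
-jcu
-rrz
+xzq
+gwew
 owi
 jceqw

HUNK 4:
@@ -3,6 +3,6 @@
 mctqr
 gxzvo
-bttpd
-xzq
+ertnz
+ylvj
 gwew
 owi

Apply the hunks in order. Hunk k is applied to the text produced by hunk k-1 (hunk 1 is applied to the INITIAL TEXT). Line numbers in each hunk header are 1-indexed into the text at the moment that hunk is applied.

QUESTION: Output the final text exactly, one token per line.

Answer: spzv
bzref
mctqr
gxzvo
ertnz
ylvj
gwew
owi
jceqw

Derivation:
Hunk 1: at line 2 remove [ihufi,dhct,rgnku] add [gxzvo,teheu,ctki] -> 9 lines: spzv bzref mctqr gxzvo teheu ctki rrz owi jceqw
Hunk 2: at line 4 remove [teheu,ctki] add [bttpd,rvgpr,jcu] -> 10 lines: spzv bzref mctqr gxzvo bttpd rvgpr jcu rrz owi jceqw
Hunk 3: at line 4 remove [rvgpr,jcu,rrz] add [xzq,gwew] -> 9 lines: spzv bzref mctqr gxzvo bttpd xzq gwew owi jceqw
Hunk 4: at line 3 remove [bttpd,xzq] add [ertnz,ylvj] -> 9 lines: spzv bzref mctqr gxzvo ertnz ylvj gwew owi jceqw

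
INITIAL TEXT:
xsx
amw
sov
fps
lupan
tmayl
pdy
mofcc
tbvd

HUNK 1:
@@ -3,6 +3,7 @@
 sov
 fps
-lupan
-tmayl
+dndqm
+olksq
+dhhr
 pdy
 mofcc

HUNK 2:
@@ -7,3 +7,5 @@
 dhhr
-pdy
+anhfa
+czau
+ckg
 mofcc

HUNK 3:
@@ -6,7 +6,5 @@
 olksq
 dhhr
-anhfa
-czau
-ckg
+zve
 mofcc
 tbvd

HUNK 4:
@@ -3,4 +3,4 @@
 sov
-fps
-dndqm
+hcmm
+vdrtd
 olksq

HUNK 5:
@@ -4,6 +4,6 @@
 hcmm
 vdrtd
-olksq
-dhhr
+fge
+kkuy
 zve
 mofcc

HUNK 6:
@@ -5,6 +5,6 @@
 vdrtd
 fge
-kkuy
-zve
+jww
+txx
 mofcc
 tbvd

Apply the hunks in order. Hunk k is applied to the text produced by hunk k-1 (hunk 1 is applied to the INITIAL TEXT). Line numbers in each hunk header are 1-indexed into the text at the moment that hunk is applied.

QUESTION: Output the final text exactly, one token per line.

Hunk 1: at line 3 remove [lupan,tmayl] add [dndqm,olksq,dhhr] -> 10 lines: xsx amw sov fps dndqm olksq dhhr pdy mofcc tbvd
Hunk 2: at line 7 remove [pdy] add [anhfa,czau,ckg] -> 12 lines: xsx amw sov fps dndqm olksq dhhr anhfa czau ckg mofcc tbvd
Hunk 3: at line 6 remove [anhfa,czau,ckg] add [zve] -> 10 lines: xsx amw sov fps dndqm olksq dhhr zve mofcc tbvd
Hunk 4: at line 3 remove [fps,dndqm] add [hcmm,vdrtd] -> 10 lines: xsx amw sov hcmm vdrtd olksq dhhr zve mofcc tbvd
Hunk 5: at line 4 remove [olksq,dhhr] add [fge,kkuy] -> 10 lines: xsx amw sov hcmm vdrtd fge kkuy zve mofcc tbvd
Hunk 6: at line 5 remove [kkuy,zve] add [jww,txx] -> 10 lines: xsx amw sov hcmm vdrtd fge jww txx mofcc tbvd

Answer: xsx
amw
sov
hcmm
vdrtd
fge
jww
txx
mofcc
tbvd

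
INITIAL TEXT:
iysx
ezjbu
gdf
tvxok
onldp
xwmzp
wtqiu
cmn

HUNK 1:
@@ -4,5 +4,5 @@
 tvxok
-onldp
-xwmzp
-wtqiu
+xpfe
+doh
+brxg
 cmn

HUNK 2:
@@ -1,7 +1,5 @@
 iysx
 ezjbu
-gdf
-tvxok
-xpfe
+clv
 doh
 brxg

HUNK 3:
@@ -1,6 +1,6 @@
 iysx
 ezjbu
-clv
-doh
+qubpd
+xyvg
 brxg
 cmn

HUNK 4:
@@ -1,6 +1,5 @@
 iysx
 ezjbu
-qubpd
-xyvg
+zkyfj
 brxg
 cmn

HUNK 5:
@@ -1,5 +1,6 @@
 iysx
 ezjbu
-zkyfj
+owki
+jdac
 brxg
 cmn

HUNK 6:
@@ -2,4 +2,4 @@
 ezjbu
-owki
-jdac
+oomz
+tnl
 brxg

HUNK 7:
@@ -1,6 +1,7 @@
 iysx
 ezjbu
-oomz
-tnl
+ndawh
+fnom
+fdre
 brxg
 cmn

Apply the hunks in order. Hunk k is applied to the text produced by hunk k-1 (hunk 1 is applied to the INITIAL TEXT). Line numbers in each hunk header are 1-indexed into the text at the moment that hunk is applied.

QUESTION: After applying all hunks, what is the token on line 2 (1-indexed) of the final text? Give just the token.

Answer: ezjbu

Derivation:
Hunk 1: at line 4 remove [onldp,xwmzp,wtqiu] add [xpfe,doh,brxg] -> 8 lines: iysx ezjbu gdf tvxok xpfe doh brxg cmn
Hunk 2: at line 1 remove [gdf,tvxok,xpfe] add [clv] -> 6 lines: iysx ezjbu clv doh brxg cmn
Hunk 3: at line 1 remove [clv,doh] add [qubpd,xyvg] -> 6 lines: iysx ezjbu qubpd xyvg brxg cmn
Hunk 4: at line 1 remove [qubpd,xyvg] add [zkyfj] -> 5 lines: iysx ezjbu zkyfj brxg cmn
Hunk 5: at line 1 remove [zkyfj] add [owki,jdac] -> 6 lines: iysx ezjbu owki jdac brxg cmn
Hunk 6: at line 2 remove [owki,jdac] add [oomz,tnl] -> 6 lines: iysx ezjbu oomz tnl brxg cmn
Hunk 7: at line 1 remove [oomz,tnl] add [ndawh,fnom,fdre] -> 7 lines: iysx ezjbu ndawh fnom fdre brxg cmn
Final line 2: ezjbu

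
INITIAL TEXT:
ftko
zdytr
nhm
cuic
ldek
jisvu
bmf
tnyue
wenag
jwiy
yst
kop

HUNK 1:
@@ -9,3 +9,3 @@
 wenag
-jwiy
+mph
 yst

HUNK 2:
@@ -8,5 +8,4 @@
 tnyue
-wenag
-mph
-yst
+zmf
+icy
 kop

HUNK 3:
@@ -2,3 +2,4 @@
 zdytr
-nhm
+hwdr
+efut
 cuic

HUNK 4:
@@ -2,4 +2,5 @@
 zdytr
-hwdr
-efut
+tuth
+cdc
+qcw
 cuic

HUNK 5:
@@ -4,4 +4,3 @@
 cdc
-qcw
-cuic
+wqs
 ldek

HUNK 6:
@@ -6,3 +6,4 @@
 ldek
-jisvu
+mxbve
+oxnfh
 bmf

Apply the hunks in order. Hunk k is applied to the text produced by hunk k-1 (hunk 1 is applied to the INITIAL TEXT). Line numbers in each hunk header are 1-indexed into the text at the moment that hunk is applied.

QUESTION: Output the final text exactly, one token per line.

Answer: ftko
zdytr
tuth
cdc
wqs
ldek
mxbve
oxnfh
bmf
tnyue
zmf
icy
kop

Derivation:
Hunk 1: at line 9 remove [jwiy] add [mph] -> 12 lines: ftko zdytr nhm cuic ldek jisvu bmf tnyue wenag mph yst kop
Hunk 2: at line 8 remove [wenag,mph,yst] add [zmf,icy] -> 11 lines: ftko zdytr nhm cuic ldek jisvu bmf tnyue zmf icy kop
Hunk 3: at line 2 remove [nhm] add [hwdr,efut] -> 12 lines: ftko zdytr hwdr efut cuic ldek jisvu bmf tnyue zmf icy kop
Hunk 4: at line 2 remove [hwdr,efut] add [tuth,cdc,qcw] -> 13 lines: ftko zdytr tuth cdc qcw cuic ldek jisvu bmf tnyue zmf icy kop
Hunk 5: at line 4 remove [qcw,cuic] add [wqs] -> 12 lines: ftko zdytr tuth cdc wqs ldek jisvu bmf tnyue zmf icy kop
Hunk 6: at line 6 remove [jisvu] add [mxbve,oxnfh] -> 13 lines: ftko zdytr tuth cdc wqs ldek mxbve oxnfh bmf tnyue zmf icy kop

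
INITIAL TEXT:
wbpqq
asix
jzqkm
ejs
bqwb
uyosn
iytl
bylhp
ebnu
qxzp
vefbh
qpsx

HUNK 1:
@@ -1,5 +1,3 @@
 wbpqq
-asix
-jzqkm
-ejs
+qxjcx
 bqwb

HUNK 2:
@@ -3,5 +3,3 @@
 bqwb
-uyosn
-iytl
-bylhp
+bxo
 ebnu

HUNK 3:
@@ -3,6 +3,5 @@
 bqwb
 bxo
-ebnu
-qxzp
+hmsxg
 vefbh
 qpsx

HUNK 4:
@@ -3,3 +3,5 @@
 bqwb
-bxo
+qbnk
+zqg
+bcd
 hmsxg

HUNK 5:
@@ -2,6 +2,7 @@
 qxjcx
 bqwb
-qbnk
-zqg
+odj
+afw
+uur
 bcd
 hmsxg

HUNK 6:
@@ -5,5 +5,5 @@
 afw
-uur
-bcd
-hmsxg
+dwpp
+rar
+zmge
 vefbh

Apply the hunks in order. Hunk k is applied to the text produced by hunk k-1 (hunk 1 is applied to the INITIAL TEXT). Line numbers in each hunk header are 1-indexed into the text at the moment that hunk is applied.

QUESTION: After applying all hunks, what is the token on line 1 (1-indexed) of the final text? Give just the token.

Hunk 1: at line 1 remove [asix,jzqkm,ejs] add [qxjcx] -> 10 lines: wbpqq qxjcx bqwb uyosn iytl bylhp ebnu qxzp vefbh qpsx
Hunk 2: at line 3 remove [uyosn,iytl,bylhp] add [bxo] -> 8 lines: wbpqq qxjcx bqwb bxo ebnu qxzp vefbh qpsx
Hunk 3: at line 3 remove [ebnu,qxzp] add [hmsxg] -> 7 lines: wbpqq qxjcx bqwb bxo hmsxg vefbh qpsx
Hunk 4: at line 3 remove [bxo] add [qbnk,zqg,bcd] -> 9 lines: wbpqq qxjcx bqwb qbnk zqg bcd hmsxg vefbh qpsx
Hunk 5: at line 2 remove [qbnk,zqg] add [odj,afw,uur] -> 10 lines: wbpqq qxjcx bqwb odj afw uur bcd hmsxg vefbh qpsx
Hunk 6: at line 5 remove [uur,bcd,hmsxg] add [dwpp,rar,zmge] -> 10 lines: wbpqq qxjcx bqwb odj afw dwpp rar zmge vefbh qpsx
Final line 1: wbpqq

Answer: wbpqq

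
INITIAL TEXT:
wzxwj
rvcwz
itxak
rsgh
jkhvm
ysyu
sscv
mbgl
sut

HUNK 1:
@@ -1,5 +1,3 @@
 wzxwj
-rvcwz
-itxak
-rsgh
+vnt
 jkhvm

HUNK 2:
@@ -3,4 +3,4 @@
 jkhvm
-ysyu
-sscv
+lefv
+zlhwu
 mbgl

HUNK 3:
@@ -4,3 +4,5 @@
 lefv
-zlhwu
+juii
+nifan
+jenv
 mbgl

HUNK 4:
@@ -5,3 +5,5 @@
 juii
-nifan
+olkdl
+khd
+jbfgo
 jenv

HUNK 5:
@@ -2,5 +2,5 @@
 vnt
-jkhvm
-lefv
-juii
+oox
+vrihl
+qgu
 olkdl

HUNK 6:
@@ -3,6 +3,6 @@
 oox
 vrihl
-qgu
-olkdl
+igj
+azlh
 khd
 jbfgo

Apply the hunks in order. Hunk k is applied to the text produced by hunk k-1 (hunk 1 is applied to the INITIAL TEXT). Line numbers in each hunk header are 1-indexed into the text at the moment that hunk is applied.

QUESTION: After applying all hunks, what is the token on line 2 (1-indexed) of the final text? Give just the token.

Hunk 1: at line 1 remove [rvcwz,itxak,rsgh] add [vnt] -> 7 lines: wzxwj vnt jkhvm ysyu sscv mbgl sut
Hunk 2: at line 3 remove [ysyu,sscv] add [lefv,zlhwu] -> 7 lines: wzxwj vnt jkhvm lefv zlhwu mbgl sut
Hunk 3: at line 4 remove [zlhwu] add [juii,nifan,jenv] -> 9 lines: wzxwj vnt jkhvm lefv juii nifan jenv mbgl sut
Hunk 4: at line 5 remove [nifan] add [olkdl,khd,jbfgo] -> 11 lines: wzxwj vnt jkhvm lefv juii olkdl khd jbfgo jenv mbgl sut
Hunk 5: at line 2 remove [jkhvm,lefv,juii] add [oox,vrihl,qgu] -> 11 lines: wzxwj vnt oox vrihl qgu olkdl khd jbfgo jenv mbgl sut
Hunk 6: at line 3 remove [qgu,olkdl] add [igj,azlh] -> 11 lines: wzxwj vnt oox vrihl igj azlh khd jbfgo jenv mbgl sut
Final line 2: vnt

Answer: vnt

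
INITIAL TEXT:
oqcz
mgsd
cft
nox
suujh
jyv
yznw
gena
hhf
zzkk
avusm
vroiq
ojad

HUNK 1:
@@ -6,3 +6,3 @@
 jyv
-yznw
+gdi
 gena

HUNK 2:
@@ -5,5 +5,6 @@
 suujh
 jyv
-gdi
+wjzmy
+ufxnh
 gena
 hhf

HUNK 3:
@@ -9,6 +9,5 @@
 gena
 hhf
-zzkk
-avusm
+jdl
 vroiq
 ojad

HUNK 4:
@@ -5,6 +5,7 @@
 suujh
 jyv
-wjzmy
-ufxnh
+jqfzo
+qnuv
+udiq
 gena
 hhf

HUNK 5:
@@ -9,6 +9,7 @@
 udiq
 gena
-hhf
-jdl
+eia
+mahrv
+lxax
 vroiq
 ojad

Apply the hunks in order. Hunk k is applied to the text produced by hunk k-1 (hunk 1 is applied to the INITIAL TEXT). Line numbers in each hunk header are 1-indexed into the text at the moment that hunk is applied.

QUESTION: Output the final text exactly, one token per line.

Hunk 1: at line 6 remove [yznw] add [gdi] -> 13 lines: oqcz mgsd cft nox suujh jyv gdi gena hhf zzkk avusm vroiq ojad
Hunk 2: at line 5 remove [gdi] add [wjzmy,ufxnh] -> 14 lines: oqcz mgsd cft nox suujh jyv wjzmy ufxnh gena hhf zzkk avusm vroiq ojad
Hunk 3: at line 9 remove [zzkk,avusm] add [jdl] -> 13 lines: oqcz mgsd cft nox suujh jyv wjzmy ufxnh gena hhf jdl vroiq ojad
Hunk 4: at line 5 remove [wjzmy,ufxnh] add [jqfzo,qnuv,udiq] -> 14 lines: oqcz mgsd cft nox suujh jyv jqfzo qnuv udiq gena hhf jdl vroiq ojad
Hunk 5: at line 9 remove [hhf,jdl] add [eia,mahrv,lxax] -> 15 lines: oqcz mgsd cft nox suujh jyv jqfzo qnuv udiq gena eia mahrv lxax vroiq ojad

Answer: oqcz
mgsd
cft
nox
suujh
jyv
jqfzo
qnuv
udiq
gena
eia
mahrv
lxax
vroiq
ojad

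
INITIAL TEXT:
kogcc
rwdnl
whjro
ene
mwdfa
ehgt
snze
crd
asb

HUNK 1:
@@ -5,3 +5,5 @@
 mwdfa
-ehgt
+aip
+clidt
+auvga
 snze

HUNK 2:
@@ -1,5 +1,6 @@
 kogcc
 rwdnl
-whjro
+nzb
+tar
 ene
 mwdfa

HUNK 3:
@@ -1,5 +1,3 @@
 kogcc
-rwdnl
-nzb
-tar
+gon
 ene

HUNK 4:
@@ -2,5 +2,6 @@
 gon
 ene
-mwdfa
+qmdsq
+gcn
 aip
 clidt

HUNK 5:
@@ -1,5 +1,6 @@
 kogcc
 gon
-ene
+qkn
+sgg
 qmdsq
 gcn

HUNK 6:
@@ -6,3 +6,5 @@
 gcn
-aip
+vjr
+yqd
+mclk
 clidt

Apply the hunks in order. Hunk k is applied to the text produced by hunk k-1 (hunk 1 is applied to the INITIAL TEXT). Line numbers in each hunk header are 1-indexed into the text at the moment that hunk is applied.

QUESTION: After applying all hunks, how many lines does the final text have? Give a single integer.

Answer: 14

Derivation:
Hunk 1: at line 5 remove [ehgt] add [aip,clidt,auvga] -> 11 lines: kogcc rwdnl whjro ene mwdfa aip clidt auvga snze crd asb
Hunk 2: at line 1 remove [whjro] add [nzb,tar] -> 12 lines: kogcc rwdnl nzb tar ene mwdfa aip clidt auvga snze crd asb
Hunk 3: at line 1 remove [rwdnl,nzb,tar] add [gon] -> 10 lines: kogcc gon ene mwdfa aip clidt auvga snze crd asb
Hunk 4: at line 2 remove [mwdfa] add [qmdsq,gcn] -> 11 lines: kogcc gon ene qmdsq gcn aip clidt auvga snze crd asb
Hunk 5: at line 1 remove [ene] add [qkn,sgg] -> 12 lines: kogcc gon qkn sgg qmdsq gcn aip clidt auvga snze crd asb
Hunk 6: at line 6 remove [aip] add [vjr,yqd,mclk] -> 14 lines: kogcc gon qkn sgg qmdsq gcn vjr yqd mclk clidt auvga snze crd asb
Final line count: 14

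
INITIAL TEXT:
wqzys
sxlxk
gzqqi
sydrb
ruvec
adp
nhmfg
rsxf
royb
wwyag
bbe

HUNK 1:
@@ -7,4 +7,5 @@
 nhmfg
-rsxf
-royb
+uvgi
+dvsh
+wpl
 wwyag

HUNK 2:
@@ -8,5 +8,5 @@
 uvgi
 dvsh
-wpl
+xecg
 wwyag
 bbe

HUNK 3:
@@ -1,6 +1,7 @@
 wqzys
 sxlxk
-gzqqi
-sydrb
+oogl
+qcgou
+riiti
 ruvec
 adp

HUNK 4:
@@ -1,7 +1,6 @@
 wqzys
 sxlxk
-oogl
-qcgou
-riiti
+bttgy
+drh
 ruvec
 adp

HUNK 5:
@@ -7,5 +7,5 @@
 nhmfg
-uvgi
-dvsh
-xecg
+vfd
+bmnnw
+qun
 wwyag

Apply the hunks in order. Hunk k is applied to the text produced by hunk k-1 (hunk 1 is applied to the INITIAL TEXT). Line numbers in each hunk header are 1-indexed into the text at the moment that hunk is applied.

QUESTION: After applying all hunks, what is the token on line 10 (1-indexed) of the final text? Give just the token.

Hunk 1: at line 7 remove [rsxf,royb] add [uvgi,dvsh,wpl] -> 12 lines: wqzys sxlxk gzqqi sydrb ruvec adp nhmfg uvgi dvsh wpl wwyag bbe
Hunk 2: at line 8 remove [wpl] add [xecg] -> 12 lines: wqzys sxlxk gzqqi sydrb ruvec adp nhmfg uvgi dvsh xecg wwyag bbe
Hunk 3: at line 1 remove [gzqqi,sydrb] add [oogl,qcgou,riiti] -> 13 lines: wqzys sxlxk oogl qcgou riiti ruvec adp nhmfg uvgi dvsh xecg wwyag bbe
Hunk 4: at line 1 remove [oogl,qcgou,riiti] add [bttgy,drh] -> 12 lines: wqzys sxlxk bttgy drh ruvec adp nhmfg uvgi dvsh xecg wwyag bbe
Hunk 5: at line 7 remove [uvgi,dvsh,xecg] add [vfd,bmnnw,qun] -> 12 lines: wqzys sxlxk bttgy drh ruvec adp nhmfg vfd bmnnw qun wwyag bbe
Final line 10: qun

Answer: qun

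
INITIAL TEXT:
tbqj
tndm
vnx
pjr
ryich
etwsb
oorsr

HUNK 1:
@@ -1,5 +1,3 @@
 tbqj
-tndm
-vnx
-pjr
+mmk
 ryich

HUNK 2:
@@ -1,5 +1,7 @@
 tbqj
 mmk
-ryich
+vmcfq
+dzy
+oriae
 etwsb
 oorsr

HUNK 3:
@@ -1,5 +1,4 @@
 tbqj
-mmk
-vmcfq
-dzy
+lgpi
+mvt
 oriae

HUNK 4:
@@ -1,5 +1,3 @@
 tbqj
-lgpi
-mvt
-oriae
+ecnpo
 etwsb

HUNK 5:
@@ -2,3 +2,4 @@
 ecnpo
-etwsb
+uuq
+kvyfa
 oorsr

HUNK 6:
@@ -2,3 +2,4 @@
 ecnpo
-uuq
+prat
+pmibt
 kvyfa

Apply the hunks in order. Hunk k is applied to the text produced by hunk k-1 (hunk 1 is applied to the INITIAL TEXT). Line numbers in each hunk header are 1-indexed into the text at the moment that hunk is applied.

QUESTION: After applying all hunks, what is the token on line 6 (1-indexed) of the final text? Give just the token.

Hunk 1: at line 1 remove [tndm,vnx,pjr] add [mmk] -> 5 lines: tbqj mmk ryich etwsb oorsr
Hunk 2: at line 1 remove [ryich] add [vmcfq,dzy,oriae] -> 7 lines: tbqj mmk vmcfq dzy oriae etwsb oorsr
Hunk 3: at line 1 remove [mmk,vmcfq,dzy] add [lgpi,mvt] -> 6 lines: tbqj lgpi mvt oriae etwsb oorsr
Hunk 4: at line 1 remove [lgpi,mvt,oriae] add [ecnpo] -> 4 lines: tbqj ecnpo etwsb oorsr
Hunk 5: at line 2 remove [etwsb] add [uuq,kvyfa] -> 5 lines: tbqj ecnpo uuq kvyfa oorsr
Hunk 6: at line 2 remove [uuq] add [prat,pmibt] -> 6 lines: tbqj ecnpo prat pmibt kvyfa oorsr
Final line 6: oorsr

Answer: oorsr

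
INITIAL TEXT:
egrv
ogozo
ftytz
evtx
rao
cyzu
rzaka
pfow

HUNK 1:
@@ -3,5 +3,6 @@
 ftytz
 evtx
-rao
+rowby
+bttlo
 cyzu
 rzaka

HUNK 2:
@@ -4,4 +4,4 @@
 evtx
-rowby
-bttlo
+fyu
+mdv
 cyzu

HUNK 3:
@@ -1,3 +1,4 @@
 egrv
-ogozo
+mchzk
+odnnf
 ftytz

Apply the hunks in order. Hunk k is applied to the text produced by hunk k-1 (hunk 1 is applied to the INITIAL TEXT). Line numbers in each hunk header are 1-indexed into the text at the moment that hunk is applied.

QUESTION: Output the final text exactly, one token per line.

Hunk 1: at line 3 remove [rao] add [rowby,bttlo] -> 9 lines: egrv ogozo ftytz evtx rowby bttlo cyzu rzaka pfow
Hunk 2: at line 4 remove [rowby,bttlo] add [fyu,mdv] -> 9 lines: egrv ogozo ftytz evtx fyu mdv cyzu rzaka pfow
Hunk 3: at line 1 remove [ogozo] add [mchzk,odnnf] -> 10 lines: egrv mchzk odnnf ftytz evtx fyu mdv cyzu rzaka pfow

Answer: egrv
mchzk
odnnf
ftytz
evtx
fyu
mdv
cyzu
rzaka
pfow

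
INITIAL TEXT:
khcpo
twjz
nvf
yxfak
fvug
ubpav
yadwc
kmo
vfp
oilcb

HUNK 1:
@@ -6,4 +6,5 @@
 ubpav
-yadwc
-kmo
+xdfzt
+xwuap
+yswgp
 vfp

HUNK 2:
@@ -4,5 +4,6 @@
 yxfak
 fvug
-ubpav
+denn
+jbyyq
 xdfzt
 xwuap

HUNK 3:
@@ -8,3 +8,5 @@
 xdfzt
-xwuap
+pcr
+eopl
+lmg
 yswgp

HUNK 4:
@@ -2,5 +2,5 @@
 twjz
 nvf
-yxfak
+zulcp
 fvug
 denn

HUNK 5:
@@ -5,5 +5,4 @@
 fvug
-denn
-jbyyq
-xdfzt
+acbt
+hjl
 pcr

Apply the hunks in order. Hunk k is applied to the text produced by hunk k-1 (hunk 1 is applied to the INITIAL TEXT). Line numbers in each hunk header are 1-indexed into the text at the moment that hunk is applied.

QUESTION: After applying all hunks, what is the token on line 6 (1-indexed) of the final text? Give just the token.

Hunk 1: at line 6 remove [yadwc,kmo] add [xdfzt,xwuap,yswgp] -> 11 lines: khcpo twjz nvf yxfak fvug ubpav xdfzt xwuap yswgp vfp oilcb
Hunk 2: at line 4 remove [ubpav] add [denn,jbyyq] -> 12 lines: khcpo twjz nvf yxfak fvug denn jbyyq xdfzt xwuap yswgp vfp oilcb
Hunk 3: at line 8 remove [xwuap] add [pcr,eopl,lmg] -> 14 lines: khcpo twjz nvf yxfak fvug denn jbyyq xdfzt pcr eopl lmg yswgp vfp oilcb
Hunk 4: at line 2 remove [yxfak] add [zulcp] -> 14 lines: khcpo twjz nvf zulcp fvug denn jbyyq xdfzt pcr eopl lmg yswgp vfp oilcb
Hunk 5: at line 5 remove [denn,jbyyq,xdfzt] add [acbt,hjl] -> 13 lines: khcpo twjz nvf zulcp fvug acbt hjl pcr eopl lmg yswgp vfp oilcb
Final line 6: acbt

Answer: acbt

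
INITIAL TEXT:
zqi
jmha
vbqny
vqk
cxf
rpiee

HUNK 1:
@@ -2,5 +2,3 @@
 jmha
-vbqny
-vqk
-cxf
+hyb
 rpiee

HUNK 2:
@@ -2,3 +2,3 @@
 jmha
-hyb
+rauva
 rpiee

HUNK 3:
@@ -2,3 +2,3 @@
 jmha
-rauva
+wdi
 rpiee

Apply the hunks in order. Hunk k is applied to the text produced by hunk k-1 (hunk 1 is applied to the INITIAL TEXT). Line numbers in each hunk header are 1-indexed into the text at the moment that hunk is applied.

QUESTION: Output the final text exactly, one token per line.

Answer: zqi
jmha
wdi
rpiee

Derivation:
Hunk 1: at line 2 remove [vbqny,vqk,cxf] add [hyb] -> 4 lines: zqi jmha hyb rpiee
Hunk 2: at line 2 remove [hyb] add [rauva] -> 4 lines: zqi jmha rauva rpiee
Hunk 3: at line 2 remove [rauva] add [wdi] -> 4 lines: zqi jmha wdi rpiee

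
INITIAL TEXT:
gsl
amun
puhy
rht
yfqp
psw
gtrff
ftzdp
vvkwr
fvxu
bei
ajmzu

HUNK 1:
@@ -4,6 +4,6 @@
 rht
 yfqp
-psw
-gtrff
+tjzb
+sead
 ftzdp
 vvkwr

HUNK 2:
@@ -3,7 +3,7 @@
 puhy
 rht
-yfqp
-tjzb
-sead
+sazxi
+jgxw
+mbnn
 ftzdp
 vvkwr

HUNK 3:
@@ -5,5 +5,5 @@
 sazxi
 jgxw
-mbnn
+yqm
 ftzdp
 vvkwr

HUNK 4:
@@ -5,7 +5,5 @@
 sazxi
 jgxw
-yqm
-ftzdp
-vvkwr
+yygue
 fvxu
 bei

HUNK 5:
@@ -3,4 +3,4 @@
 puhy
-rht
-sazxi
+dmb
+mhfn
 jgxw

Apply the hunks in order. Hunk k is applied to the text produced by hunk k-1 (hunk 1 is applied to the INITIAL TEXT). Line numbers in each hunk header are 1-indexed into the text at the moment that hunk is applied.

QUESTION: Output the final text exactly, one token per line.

Hunk 1: at line 4 remove [psw,gtrff] add [tjzb,sead] -> 12 lines: gsl amun puhy rht yfqp tjzb sead ftzdp vvkwr fvxu bei ajmzu
Hunk 2: at line 3 remove [yfqp,tjzb,sead] add [sazxi,jgxw,mbnn] -> 12 lines: gsl amun puhy rht sazxi jgxw mbnn ftzdp vvkwr fvxu bei ajmzu
Hunk 3: at line 5 remove [mbnn] add [yqm] -> 12 lines: gsl amun puhy rht sazxi jgxw yqm ftzdp vvkwr fvxu bei ajmzu
Hunk 4: at line 5 remove [yqm,ftzdp,vvkwr] add [yygue] -> 10 lines: gsl amun puhy rht sazxi jgxw yygue fvxu bei ajmzu
Hunk 5: at line 3 remove [rht,sazxi] add [dmb,mhfn] -> 10 lines: gsl amun puhy dmb mhfn jgxw yygue fvxu bei ajmzu

Answer: gsl
amun
puhy
dmb
mhfn
jgxw
yygue
fvxu
bei
ajmzu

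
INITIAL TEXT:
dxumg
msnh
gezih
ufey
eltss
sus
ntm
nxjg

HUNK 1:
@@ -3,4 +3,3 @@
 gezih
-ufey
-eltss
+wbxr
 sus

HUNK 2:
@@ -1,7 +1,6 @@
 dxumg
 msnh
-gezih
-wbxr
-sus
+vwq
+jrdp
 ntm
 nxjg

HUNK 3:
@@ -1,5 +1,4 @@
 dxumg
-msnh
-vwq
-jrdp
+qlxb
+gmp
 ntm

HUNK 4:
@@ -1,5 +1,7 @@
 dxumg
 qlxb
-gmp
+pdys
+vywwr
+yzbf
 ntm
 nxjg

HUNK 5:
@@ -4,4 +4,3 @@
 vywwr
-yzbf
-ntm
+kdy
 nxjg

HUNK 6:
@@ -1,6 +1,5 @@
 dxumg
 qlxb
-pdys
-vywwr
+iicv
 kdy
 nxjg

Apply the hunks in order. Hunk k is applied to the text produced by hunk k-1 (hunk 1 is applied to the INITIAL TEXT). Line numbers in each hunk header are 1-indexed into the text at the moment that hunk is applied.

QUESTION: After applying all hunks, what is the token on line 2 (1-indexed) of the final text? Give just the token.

Hunk 1: at line 3 remove [ufey,eltss] add [wbxr] -> 7 lines: dxumg msnh gezih wbxr sus ntm nxjg
Hunk 2: at line 1 remove [gezih,wbxr,sus] add [vwq,jrdp] -> 6 lines: dxumg msnh vwq jrdp ntm nxjg
Hunk 3: at line 1 remove [msnh,vwq,jrdp] add [qlxb,gmp] -> 5 lines: dxumg qlxb gmp ntm nxjg
Hunk 4: at line 1 remove [gmp] add [pdys,vywwr,yzbf] -> 7 lines: dxumg qlxb pdys vywwr yzbf ntm nxjg
Hunk 5: at line 4 remove [yzbf,ntm] add [kdy] -> 6 lines: dxumg qlxb pdys vywwr kdy nxjg
Hunk 6: at line 1 remove [pdys,vywwr] add [iicv] -> 5 lines: dxumg qlxb iicv kdy nxjg
Final line 2: qlxb

Answer: qlxb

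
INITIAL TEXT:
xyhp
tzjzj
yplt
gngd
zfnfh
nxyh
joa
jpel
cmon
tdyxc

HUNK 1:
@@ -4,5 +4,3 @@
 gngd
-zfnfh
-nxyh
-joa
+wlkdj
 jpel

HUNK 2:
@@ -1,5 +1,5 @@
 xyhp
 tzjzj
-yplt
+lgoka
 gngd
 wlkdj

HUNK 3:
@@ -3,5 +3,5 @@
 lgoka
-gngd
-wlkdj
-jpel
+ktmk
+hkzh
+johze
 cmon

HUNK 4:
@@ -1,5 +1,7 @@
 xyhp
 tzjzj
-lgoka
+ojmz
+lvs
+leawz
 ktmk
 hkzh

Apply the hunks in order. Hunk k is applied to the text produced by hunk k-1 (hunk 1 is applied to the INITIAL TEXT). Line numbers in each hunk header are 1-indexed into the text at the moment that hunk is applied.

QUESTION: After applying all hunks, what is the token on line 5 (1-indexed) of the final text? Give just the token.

Hunk 1: at line 4 remove [zfnfh,nxyh,joa] add [wlkdj] -> 8 lines: xyhp tzjzj yplt gngd wlkdj jpel cmon tdyxc
Hunk 2: at line 1 remove [yplt] add [lgoka] -> 8 lines: xyhp tzjzj lgoka gngd wlkdj jpel cmon tdyxc
Hunk 3: at line 3 remove [gngd,wlkdj,jpel] add [ktmk,hkzh,johze] -> 8 lines: xyhp tzjzj lgoka ktmk hkzh johze cmon tdyxc
Hunk 4: at line 1 remove [lgoka] add [ojmz,lvs,leawz] -> 10 lines: xyhp tzjzj ojmz lvs leawz ktmk hkzh johze cmon tdyxc
Final line 5: leawz

Answer: leawz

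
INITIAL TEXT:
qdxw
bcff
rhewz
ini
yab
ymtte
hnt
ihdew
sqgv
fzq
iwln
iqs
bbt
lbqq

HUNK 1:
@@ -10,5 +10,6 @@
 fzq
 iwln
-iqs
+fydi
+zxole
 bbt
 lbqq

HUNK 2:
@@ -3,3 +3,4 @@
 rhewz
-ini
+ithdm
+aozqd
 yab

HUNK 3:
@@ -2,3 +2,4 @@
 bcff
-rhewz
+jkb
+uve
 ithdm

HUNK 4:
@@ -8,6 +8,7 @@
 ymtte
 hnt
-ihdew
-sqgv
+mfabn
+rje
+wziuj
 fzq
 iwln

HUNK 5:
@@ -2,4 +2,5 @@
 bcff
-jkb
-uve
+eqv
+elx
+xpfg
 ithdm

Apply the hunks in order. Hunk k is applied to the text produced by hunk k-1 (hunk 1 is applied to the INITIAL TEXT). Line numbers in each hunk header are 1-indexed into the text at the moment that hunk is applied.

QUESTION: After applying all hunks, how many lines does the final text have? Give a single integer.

Hunk 1: at line 10 remove [iqs] add [fydi,zxole] -> 15 lines: qdxw bcff rhewz ini yab ymtte hnt ihdew sqgv fzq iwln fydi zxole bbt lbqq
Hunk 2: at line 3 remove [ini] add [ithdm,aozqd] -> 16 lines: qdxw bcff rhewz ithdm aozqd yab ymtte hnt ihdew sqgv fzq iwln fydi zxole bbt lbqq
Hunk 3: at line 2 remove [rhewz] add [jkb,uve] -> 17 lines: qdxw bcff jkb uve ithdm aozqd yab ymtte hnt ihdew sqgv fzq iwln fydi zxole bbt lbqq
Hunk 4: at line 8 remove [ihdew,sqgv] add [mfabn,rje,wziuj] -> 18 lines: qdxw bcff jkb uve ithdm aozqd yab ymtte hnt mfabn rje wziuj fzq iwln fydi zxole bbt lbqq
Hunk 5: at line 2 remove [jkb,uve] add [eqv,elx,xpfg] -> 19 lines: qdxw bcff eqv elx xpfg ithdm aozqd yab ymtte hnt mfabn rje wziuj fzq iwln fydi zxole bbt lbqq
Final line count: 19

Answer: 19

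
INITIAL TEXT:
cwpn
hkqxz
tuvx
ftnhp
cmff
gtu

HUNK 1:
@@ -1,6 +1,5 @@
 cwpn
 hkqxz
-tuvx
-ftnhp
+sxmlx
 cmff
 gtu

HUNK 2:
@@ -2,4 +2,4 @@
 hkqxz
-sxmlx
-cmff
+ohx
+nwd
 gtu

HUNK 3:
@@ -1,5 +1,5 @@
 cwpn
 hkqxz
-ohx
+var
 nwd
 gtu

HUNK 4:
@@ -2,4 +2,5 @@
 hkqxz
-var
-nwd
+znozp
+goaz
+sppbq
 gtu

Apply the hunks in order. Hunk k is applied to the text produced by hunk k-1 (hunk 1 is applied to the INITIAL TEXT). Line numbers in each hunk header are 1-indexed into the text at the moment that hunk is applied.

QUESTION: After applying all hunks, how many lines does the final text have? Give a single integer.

Answer: 6

Derivation:
Hunk 1: at line 1 remove [tuvx,ftnhp] add [sxmlx] -> 5 lines: cwpn hkqxz sxmlx cmff gtu
Hunk 2: at line 2 remove [sxmlx,cmff] add [ohx,nwd] -> 5 lines: cwpn hkqxz ohx nwd gtu
Hunk 3: at line 1 remove [ohx] add [var] -> 5 lines: cwpn hkqxz var nwd gtu
Hunk 4: at line 2 remove [var,nwd] add [znozp,goaz,sppbq] -> 6 lines: cwpn hkqxz znozp goaz sppbq gtu
Final line count: 6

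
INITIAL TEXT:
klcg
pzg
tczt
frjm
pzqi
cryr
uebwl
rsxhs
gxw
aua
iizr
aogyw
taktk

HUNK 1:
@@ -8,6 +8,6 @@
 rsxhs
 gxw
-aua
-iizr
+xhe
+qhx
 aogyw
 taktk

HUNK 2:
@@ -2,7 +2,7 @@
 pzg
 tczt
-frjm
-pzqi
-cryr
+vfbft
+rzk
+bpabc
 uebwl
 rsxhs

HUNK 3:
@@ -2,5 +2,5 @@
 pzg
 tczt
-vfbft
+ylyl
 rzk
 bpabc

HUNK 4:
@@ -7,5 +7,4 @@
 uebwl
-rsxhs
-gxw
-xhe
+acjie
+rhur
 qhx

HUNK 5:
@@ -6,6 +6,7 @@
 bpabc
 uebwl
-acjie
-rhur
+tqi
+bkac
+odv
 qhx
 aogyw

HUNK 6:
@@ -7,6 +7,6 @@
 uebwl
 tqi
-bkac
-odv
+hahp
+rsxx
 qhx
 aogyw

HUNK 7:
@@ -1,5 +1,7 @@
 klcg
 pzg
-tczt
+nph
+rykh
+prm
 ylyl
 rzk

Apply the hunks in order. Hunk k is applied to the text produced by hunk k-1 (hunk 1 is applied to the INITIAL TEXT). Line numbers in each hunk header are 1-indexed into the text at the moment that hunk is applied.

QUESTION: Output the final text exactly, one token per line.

Hunk 1: at line 8 remove [aua,iizr] add [xhe,qhx] -> 13 lines: klcg pzg tczt frjm pzqi cryr uebwl rsxhs gxw xhe qhx aogyw taktk
Hunk 2: at line 2 remove [frjm,pzqi,cryr] add [vfbft,rzk,bpabc] -> 13 lines: klcg pzg tczt vfbft rzk bpabc uebwl rsxhs gxw xhe qhx aogyw taktk
Hunk 3: at line 2 remove [vfbft] add [ylyl] -> 13 lines: klcg pzg tczt ylyl rzk bpabc uebwl rsxhs gxw xhe qhx aogyw taktk
Hunk 4: at line 7 remove [rsxhs,gxw,xhe] add [acjie,rhur] -> 12 lines: klcg pzg tczt ylyl rzk bpabc uebwl acjie rhur qhx aogyw taktk
Hunk 5: at line 6 remove [acjie,rhur] add [tqi,bkac,odv] -> 13 lines: klcg pzg tczt ylyl rzk bpabc uebwl tqi bkac odv qhx aogyw taktk
Hunk 6: at line 7 remove [bkac,odv] add [hahp,rsxx] -> 13 lines: klcg pzg tczt ylyl rzk bpabc uebwl tqi hahp rsxx qhx aogyw taktk
Hunk 7: at line 1 remove [tczt] add [nph,rykh,prm] -> 15 lines: klcg pzg nph rykh prm ylyl rzk bpabc uebwl tqi hahp rsxx qhx aogyw taktk

Answer: klcg
pzg
nph
rykh
prm
ylyl
rzk
bpabc
uebwl
tqi
hahp
rsxx
qhx
aogyw
taktk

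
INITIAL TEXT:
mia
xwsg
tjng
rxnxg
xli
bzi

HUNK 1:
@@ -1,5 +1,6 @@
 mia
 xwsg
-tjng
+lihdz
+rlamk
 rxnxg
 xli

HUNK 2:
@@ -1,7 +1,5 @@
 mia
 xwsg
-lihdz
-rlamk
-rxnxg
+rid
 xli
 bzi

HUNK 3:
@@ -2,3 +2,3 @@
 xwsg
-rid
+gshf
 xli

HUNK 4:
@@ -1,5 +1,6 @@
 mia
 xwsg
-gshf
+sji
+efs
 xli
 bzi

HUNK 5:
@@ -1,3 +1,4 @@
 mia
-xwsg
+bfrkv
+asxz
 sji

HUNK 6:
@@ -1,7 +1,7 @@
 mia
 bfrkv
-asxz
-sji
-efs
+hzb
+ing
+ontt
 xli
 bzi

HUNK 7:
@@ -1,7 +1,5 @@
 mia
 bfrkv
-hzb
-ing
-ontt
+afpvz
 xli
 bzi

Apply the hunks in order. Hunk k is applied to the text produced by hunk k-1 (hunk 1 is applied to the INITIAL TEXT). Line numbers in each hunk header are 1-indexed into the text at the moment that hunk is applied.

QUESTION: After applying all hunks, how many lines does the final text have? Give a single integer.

Answer: 5

Derivation:
Hunk 1: at line 1 remove [tjng] add [lihdz,rlamk] -> 7 lines: mia xwsg lihdz rlamk rxnxg xli bzi
Hunk 2: at line 1 remove [lihdz,rlamk,rxnxg] add [rid] -> 5 lines: mia xwsg rid xli bzi
Hunk 3: at line 2 remove [rid] add [gshf] -> 5 lines: mia xwsg gshf xli bzi
Hunk 4: at line 1 remove [gshf] add [sji,efs] -> 6 lines: mia xwsg sji efs xli bzi
Hunk 5: at line 1 remove [xwsg] add [bfrkv,asxz] -> 7 lines: mia bfrkv asxz sji efs xli bzi
Hunk 6: at line 1 remove [asxz,sji,efs] add [hzb,ing,ontt] -> 7 lines: mia bfrkv hzb ing ontt xli bzi
Hunk 7: at line 1 remove [hzb,ing,ontt] add [afpvz] -> 5 lines: mia bfrkv afpvz xli bzi
Final line count: 5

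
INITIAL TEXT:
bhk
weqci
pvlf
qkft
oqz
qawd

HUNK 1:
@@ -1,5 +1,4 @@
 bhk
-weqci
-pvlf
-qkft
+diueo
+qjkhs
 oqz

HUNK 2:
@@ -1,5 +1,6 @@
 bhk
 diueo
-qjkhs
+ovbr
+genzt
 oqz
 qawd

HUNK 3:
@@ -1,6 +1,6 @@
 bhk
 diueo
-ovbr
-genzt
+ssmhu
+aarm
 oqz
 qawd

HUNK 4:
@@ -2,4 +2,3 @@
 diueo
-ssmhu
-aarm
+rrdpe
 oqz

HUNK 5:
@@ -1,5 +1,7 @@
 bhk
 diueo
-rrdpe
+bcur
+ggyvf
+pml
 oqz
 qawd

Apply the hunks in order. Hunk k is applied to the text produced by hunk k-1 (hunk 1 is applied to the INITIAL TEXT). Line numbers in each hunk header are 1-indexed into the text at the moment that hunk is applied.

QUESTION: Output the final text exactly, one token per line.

Answer: bhk
diueo
bcur
ggyvf
pml
oqz
qawd

Derivation:
Hunk 1: at line 1 remove [weqci,pvlf,qkft] add [diueo,qjkhs] -> 5 lines: bhk diueo qjkhs oqz qawd
Hunk 2: at line 1 remove [qjkhs] add [ovbr,genzt] -> 6 lines: bhk diueo ovbr genzt oqz qawd
Hunk 3: at line 1 remove [ovbr,genzt] add [ssmhu,aarm] -> 6 lines: bhk diueo ssmhu aarm oqz qawd
Hunk 4: at line 2 remove [ssmhu,aarm] add [rrdpe] -> 5 lines: bhk diueo rrdpe oqz qawd
Hunk 5: at line 1 remove [rrdpe] add [bcur,ggyvf,pml] -> 7 lines: bhk diueo bcur ggyvf pml oqz qawd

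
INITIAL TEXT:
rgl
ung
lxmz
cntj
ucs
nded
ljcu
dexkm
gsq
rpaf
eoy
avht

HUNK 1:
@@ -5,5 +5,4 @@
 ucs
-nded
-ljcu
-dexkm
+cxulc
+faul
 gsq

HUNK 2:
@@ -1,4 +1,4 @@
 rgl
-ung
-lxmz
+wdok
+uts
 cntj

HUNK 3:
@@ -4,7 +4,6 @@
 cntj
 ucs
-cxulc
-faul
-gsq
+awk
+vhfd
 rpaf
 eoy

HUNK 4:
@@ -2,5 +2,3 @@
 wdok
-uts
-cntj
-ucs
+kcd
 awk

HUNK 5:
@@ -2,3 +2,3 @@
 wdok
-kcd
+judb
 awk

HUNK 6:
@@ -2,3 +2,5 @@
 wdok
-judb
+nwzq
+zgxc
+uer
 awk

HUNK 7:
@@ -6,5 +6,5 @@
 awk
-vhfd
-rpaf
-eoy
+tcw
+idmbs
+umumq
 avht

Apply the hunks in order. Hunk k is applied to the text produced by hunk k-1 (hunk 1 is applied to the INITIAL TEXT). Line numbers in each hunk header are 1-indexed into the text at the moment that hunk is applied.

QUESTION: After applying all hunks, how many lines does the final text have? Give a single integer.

Hunk 1: at line 5 remove [nded,ljcu,dexkm] add [cxulc,faul] -> 11 lines: rgl ung lxmz cntj ucs cxulc faul gsq rpaf eoy avht
Hunk 2: at line 1 remove [ung,lxmz] add [wdok,uts] -> 11 lines: rgl wdok uts cntj ucs cxulc faul gsq rpaf eoy avht
Hunk 3: at line 4 remove [cxulc,faul,gsq] add [awk,vhfd] -> 10 lines: rgl wdok uts cntj ucs awk vhfd rpaf eoy avht
Hunk 4: at line 2 remove [uts,cntj,ucs] add [kcd] -> 8 lines: rgl wdok kcd awk vhfd rpaf eoy avht
Hunk 5: at line 2 remove [kcd] add [judb] -> 8 lines: rgl wdok judb awk vhfd rpaf eoy avht
Hunk 6: at line 2 remove [judb] add [nwzq,zgxc,uer] -> 10 lines: rgl wdok nwzq zgxc uer awk vhfd rpaf eoy avht
Hunk 7: at line 6 remove [vhfd,rpaf,eoy] add [tcw,idmbs,umumq] -> 10 lines: rgl wdok nwzq zgxc uer awk tcw idmbs umumq avht
Final line count: 10

Answer: 10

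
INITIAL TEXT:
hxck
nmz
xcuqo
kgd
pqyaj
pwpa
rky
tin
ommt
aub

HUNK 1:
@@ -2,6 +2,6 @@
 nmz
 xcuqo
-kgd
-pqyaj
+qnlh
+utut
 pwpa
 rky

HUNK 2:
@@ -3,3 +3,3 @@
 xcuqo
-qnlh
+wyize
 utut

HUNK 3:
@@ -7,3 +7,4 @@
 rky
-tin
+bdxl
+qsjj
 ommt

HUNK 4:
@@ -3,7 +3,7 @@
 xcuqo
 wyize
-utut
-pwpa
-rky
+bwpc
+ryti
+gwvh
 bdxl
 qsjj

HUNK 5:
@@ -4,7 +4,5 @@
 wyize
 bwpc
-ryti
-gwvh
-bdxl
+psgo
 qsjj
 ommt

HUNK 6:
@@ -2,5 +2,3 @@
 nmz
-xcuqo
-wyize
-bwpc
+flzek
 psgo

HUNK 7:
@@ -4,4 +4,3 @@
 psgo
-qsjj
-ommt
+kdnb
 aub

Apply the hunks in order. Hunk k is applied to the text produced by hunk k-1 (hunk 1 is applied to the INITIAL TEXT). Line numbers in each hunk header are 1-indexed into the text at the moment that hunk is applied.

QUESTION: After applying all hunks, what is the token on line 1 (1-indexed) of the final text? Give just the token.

Hunk 1: at line 2 remove [kgd,pqyaj] add [qnlh,utut] -> 10 lines: hxck nmz xcuqo qnlh utut pwpa rky tin ommt aub
Hunk 2: at line 3 remove [qnlh] add [wyize] -> 10 lines: hxck nmz xcuqo wyize utut pwpa rky tin ommt aub
Hunk 3: at line 7 remove [tin] add [bdxl,qsjj] -> 11 lines: hxck nmz xcuqo wyize utut pwpa rky bdxl qsjj ommt aub
Hunk 4: at line 3 remove [utut,pwpa,rky] add [bwpc,ryti,gwvh] -> 11 lines: hxck nmz xcuqo wyize bwpc ryti gwvh bdxl qsjj ommt aub
Hunk 5: at line 4 remove [ryti,gwvh,bdxl] add [psgo] -> 9 lines: hxck nmz xcuqo wyize bwpc psgo qsjj ommt aub
Hunk 6: at line 2 remove [xcuqo,wyize,bwpc] add [flzek] -> 7 lines: hxck nmz flzek psgo qsjj ommt aub
Hunk 7: at line 4 remove [qsjj,ommt] add [kdnb] -> 6 lines: hxck nmz flzek psgo kdnb aub
Final line 1: hxck

Answer: hxck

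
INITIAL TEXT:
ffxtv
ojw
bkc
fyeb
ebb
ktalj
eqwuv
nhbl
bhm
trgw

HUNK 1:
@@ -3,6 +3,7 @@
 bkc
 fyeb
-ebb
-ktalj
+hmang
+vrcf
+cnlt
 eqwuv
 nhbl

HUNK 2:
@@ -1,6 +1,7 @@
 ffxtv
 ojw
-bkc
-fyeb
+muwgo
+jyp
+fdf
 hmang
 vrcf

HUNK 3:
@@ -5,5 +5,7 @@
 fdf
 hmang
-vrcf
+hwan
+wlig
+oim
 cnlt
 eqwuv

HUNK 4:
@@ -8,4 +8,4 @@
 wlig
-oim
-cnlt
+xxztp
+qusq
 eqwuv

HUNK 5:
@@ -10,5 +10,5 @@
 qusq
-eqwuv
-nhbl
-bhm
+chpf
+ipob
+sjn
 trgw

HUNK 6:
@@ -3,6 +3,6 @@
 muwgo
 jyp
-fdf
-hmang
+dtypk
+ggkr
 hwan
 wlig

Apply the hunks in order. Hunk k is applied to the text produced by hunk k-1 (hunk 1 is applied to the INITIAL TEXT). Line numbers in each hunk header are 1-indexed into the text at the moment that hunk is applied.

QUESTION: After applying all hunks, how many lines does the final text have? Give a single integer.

Hunk 1: at line 3 remove [ebb,ktalj] add [hmang,vrcf,cnlt] -> 11 lines: ffxtv ojw bkc fyeb hmang vrcf cnlt eqwuv nhbl bhm trgw
Hunk 2: at line 1 remove [bkc,fyeb] add [muwgo,jyp,fdf] -> 12 lines: ffxtv ojw muwgo jyp fdf hmang vrcf cnlt eqwuv nhbl bhm trgw
Hunk 3: at line 5 remove [vrcf] add [hwan,wlig,oim] -> 14 lines: ffxtv ojw muwgo jyp fdf hmang hwan wlig oim cnlt eqwuv nhbl bhm trgw
Hunk 4: at line 8 remove [oim,cnlt] add [xxztp,qusq] -> 14 lines: ffxtv ojw muwgo jyp fdf hmang hwan wlig xxztp qusq eqwuv nhbl bhm trgw
Hunk 5: at line 10 remove [eqwuv,nhbl,bhm] add [chpf,ipob,sjn] -> 14 lines: ffxtv ojw muwgo jyp fdf hmang hwan wlig xxztp qusq chpf ipob sjn trgw
Hunk 6: at line 3 remove [fdf,hmang] add [dtypk,ggkr] -> 14 lines: ffxtv ojw muwgo jyp dtypk ggkr hwan wlig xxztp qusq chpf ipob sjn trgw
Final line count: 14

Answer: 14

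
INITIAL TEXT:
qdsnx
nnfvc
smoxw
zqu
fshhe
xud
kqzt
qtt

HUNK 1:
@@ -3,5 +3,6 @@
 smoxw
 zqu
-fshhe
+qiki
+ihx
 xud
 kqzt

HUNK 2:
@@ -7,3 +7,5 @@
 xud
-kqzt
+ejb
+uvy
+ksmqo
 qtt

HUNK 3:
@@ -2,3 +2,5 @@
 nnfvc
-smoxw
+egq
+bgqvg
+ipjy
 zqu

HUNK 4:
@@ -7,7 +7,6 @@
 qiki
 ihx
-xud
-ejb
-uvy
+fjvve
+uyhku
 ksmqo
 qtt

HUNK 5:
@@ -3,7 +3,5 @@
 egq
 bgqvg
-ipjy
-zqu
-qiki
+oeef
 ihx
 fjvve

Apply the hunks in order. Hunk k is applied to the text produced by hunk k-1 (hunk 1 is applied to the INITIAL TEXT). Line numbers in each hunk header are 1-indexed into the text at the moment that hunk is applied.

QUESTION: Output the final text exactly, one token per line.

Answer: qdsnx
nnfvc
egq
bgqvg
oeef
ihx
fjvve
uyhku
ksmqo
qtt

Derivation:
Hunk 1: at line 3 remove [fshhe] add [qiki,ihx] -> 9 lines: qdsnx nnfvc smoxw zqu qiki ihx xud kqzt qtt
Hunk 2: at line 7 remove [kqzt] add [ejb,uvy,ksmqo] -> 11 lines: qdsnx nnfvc smoxw zqu qiki ihx xud ejb uvy ksmqo qtt
Hunk 3: at line 2 remove [smoxw] add [egq,bgqvg,ipjy] -> 13 lines: qdsnx nnfvc egq bgqvg ipjy zqu qiki ihx xud ejb uvy ksmqo qtt
Hunk 4: at line 7 remove [xud,ejb,uvy] add [fjvve,uyhku] -> 12 lines: qdsnx nnfvc egq bgqvg ipjy zqu qiki ihx fjvve uyhku ksmqo qtt
Hunk 5: at line 3 remove [ipjy,zqu,qiki] add [oeef] -> 10 lines: qdsnx nnfvc egq bgqvg oeef ihx fjvve uyhku ksmqo qtt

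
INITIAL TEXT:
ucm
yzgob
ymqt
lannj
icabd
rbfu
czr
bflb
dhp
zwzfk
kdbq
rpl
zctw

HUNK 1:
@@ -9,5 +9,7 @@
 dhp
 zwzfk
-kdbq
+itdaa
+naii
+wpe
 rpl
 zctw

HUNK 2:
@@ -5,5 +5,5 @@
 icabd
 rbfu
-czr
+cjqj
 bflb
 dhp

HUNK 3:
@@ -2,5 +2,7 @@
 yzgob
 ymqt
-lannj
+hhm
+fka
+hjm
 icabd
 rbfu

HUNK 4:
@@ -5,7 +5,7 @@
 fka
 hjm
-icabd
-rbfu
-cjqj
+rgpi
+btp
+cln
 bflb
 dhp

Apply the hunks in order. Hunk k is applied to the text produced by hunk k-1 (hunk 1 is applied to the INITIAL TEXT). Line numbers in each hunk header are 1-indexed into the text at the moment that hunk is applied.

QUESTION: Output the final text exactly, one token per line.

Answer: ucm
yzgob
ymqt
hhm
fka
hjm
rgpi
btp
cln
bflb
dhp
zwzfk
itdaa
naii
wpe
rpl
zctw

Derivation:
Hunk 1: at line 9 remove [kdbq] add [itdaa,naii,wpe] -> 15 lines: ucm yzgob ymqt lannj icabd rbfu czr bflb dhp zwzfk itdaa naii wpe rpl zctw
Hunk 2: at line 5 remove [czr] add [cjqj] -> 15 lines: ucm yzgob ymqt lannj icabd rbfu cjqj bflb dhp zwzfk itdaa naii wpe rpl zctw
Hunk 3: at line 2 remove [lannj] add [hhm,fka,hjm] -> 17 lines: ucm yzgob ymqt hhm fka hjm icabd rbfu cjqj bflb dhp zwzfk itdaa naii wpe rpl zctw
Hunk 4: at line 5 remove [icabd,rbfu,cjqj] add [rgpi,btp,cln] -> 17 lines: ucm yzgob ymqt hhm fka hjm rgpi btp cln bflb dhp zwzfk itdaa naii wpe rpl zctw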